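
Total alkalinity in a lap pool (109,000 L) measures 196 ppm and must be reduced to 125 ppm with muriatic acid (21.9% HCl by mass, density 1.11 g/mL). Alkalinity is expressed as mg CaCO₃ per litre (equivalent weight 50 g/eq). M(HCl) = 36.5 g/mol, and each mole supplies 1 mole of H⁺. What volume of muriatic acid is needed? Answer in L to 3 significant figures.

Alkalinity to neutralize: (196 − 125) = 71 mg/L as CaCO₃ × 109,000 L = 7739 g as CaCO₃.
Equivalents of H⁺ required: 7739 ÷ 50 g/eq = 154.8 eq = 154.8 mol HCl.
Mass of HCl: 154.8 × 36.5 = 5649 g.
Mass of 21.9% solution: 5649 / 0.219 = 25,800 g.
Volume: 25,800 g ÷ 1.11 g/mL = 23,240 mL.

23.2 L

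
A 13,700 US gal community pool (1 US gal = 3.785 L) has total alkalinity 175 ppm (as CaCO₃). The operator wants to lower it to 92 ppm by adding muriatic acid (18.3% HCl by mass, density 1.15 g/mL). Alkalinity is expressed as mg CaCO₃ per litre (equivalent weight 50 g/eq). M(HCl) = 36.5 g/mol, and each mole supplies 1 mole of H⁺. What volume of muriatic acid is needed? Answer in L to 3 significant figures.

14.9 L

Volume: 13,700 US gal × 3.785 L/gal = 51,854 L.
Alkalinity to neutralize: (175 − 92) = 83 mg/L as CaCO₃ × 51,854 L = 4304 g as CaCO₃.
Equivalents of H⁺ required: 4304 ÷ 50 g/eq = 86.08 eq = 86.08 mol HCl.
Mass of HCl: 86.08 × 36.5 = 3142 g.
Mass of 18.3% solution: 3142 / 0.183 = 17,170 g.
Volume: 17,170 g ÷ 1.15 g/mL = 14,930 mL.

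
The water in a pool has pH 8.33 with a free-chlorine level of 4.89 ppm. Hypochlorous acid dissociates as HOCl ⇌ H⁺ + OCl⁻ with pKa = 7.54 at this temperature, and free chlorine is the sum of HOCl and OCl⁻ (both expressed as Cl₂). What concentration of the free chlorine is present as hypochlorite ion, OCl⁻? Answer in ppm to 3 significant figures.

4.21 ppm

[OCl⁻]/[HOCl] = 10^(pH − pKa) = 10^(8.33 − 7.54) = 10^0.79 = 6.166.
Fraction as HOCl = 1 / (1 + 6.166) = 0.1395.
OCl⁻ = (1 − 0.1395) × 4.89 ppm = 4.208 ppm.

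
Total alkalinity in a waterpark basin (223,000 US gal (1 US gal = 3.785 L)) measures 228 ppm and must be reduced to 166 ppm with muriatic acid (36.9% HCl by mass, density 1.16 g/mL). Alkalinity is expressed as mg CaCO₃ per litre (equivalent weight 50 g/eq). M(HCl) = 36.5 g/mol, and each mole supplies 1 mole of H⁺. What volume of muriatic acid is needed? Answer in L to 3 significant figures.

Volume: 223,000 US gal × 3.785 L/gal = 844,055 L.
Alkalinity to neutralize: (228 − 166) = 62 mg/L as CaCO₃ × 844,055 L = 52,330 g as CaCO₃.
Equivalents of H⁺ required: 52,330 ÷ 50 g/eq = 1047 eq = 1047 mol HCl.
Mass of HCl: 1047 × 36.5 = 38,200 g.
Mass of 36.9% solution: 38,200 / 0.369 = 103,500 g.
Volume: 103,500 g ÷ 1.16 g/mL = 89,250 mL.

89.2 L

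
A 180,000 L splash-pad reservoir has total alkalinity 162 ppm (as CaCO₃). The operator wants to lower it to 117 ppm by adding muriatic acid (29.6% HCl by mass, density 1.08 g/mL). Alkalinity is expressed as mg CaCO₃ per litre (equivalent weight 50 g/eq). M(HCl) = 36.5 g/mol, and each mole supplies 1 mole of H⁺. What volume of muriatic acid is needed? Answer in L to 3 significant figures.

Alkalinity to neutralize: (162 − 117) = 45 mg/L as CaCO₃ × 180,000 L = 8100 g as CaCO₃.
Equivalents of H⁺ required: 8100 ÷ 50 g/eq = 162 eq = 162 mol HCl.
Mass of HCl: 162 × 36.5 = 5913 g.
Mass of 29.6% solution: 5913 / 0.296 = 19,980 g.
Volume: 19,980 g ÷ 1.08 g/mL = 18,500 mL.

18.5 L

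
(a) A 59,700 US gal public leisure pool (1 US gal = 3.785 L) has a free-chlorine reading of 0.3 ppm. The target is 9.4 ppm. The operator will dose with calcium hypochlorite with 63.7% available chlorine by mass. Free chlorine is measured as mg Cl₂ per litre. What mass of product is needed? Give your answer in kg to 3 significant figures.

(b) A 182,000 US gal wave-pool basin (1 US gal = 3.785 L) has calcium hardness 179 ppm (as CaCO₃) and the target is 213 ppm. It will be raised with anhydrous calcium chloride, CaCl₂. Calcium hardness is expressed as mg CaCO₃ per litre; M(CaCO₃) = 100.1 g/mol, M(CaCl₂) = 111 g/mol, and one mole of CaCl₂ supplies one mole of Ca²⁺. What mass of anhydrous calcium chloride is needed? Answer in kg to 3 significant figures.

(a) Volume: 59,700 US gal × 3.785 L/gal = 225,964 L.
(a) Chlorine deficit: 9.4 − 0.3 = 9.1 ppm = 9.1 mg/L as Cl₂.
(a) Cl₂ equivalent needed: 9.1 mg/L × 225,964 L = 2,056,000 mg = 2056 g.
(a) Product at 63.7% available chlorine: 2056 / 0.637 = 3228 g.

(b) Volume: 182,000 US gal × 3.785 L/gal = 688,870 L.
(b) Hardness to add: (213 − 179) = 34 mg/L as CaCO₃ × 688,870 L = 23,420 g as CaCO₃.
(b) Moles of Ca²⁺ (1 mol Ca²⁺ ≡ 1 mol CaCO₃): 23,420 / 100.1 g/mol = 234 mol.
(b) Mass of CaCl₂: 234 × 111 = 25,970 g.

(a) 3.23 kg; (b) 26.0 kg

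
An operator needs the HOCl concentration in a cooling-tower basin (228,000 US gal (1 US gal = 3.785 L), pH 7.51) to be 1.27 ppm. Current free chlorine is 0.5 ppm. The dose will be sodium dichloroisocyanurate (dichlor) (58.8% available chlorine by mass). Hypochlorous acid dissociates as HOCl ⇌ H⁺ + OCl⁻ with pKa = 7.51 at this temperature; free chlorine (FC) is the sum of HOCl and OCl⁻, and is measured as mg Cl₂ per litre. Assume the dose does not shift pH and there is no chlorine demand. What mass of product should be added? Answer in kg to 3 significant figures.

2.99 kg

Volume: 228,000 US gal × 3.785 L/gal = 862,980 L.
[OCl⁻]/[HOCl] = 10^(pH − pKa) = 10^(7.51 − 7.51) = 1; fraction as HOCl = 1/(1 + 1) = 0.5.
Free chlorine required for 1.27 ppm HOCl: 1.27 / 0.5 = 2.54 ppm.
FC to add: 2.54 − 0.5 = 2.04 mg/L as Cl₂.
Cl₂ equivalent: 2.04 mg/L × 862,980 L = 1760 g.
Product at 58.8% available Cl: 1760 / 0.588 = 2994 g.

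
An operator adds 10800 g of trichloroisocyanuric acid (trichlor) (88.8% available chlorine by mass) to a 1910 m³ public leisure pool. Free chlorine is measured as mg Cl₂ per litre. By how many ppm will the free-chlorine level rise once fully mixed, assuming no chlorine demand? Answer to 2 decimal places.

Volume: 1910 m³ = 1,910,000 L.
Available chlorine delivered: 10,800 g × 0.888 = 9590 g as Cl₂.
Concentration rise: 9590 g / 1,910,000 L = 5.021 mg/L = 5.02 ppm.

5.02 ppm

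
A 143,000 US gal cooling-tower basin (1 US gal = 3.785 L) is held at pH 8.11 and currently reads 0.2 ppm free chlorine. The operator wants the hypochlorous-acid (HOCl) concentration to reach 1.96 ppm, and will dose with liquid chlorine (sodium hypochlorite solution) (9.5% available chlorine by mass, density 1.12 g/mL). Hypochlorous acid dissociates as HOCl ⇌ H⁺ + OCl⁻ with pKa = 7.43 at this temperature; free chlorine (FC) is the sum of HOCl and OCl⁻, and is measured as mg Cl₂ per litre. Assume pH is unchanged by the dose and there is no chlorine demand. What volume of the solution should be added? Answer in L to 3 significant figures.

56.7 L

Volume: 143,000 US gal × 3.785 L/gal = 541,255 L.
[OCl⁻]/[HOCl] = 10^(pH − pKa) = 10^(8.11 − 7.43) = 4.786; fraction as HOCl = 1/(1 + 4.786) = 0.1728.
Free chlorine required for 1.96 ppm HOCl: 1.96 / 0.1728 = 11.34 ppm.
FC to add: 11.34 − 0.2 = 11.14 mg/L as Cl₂.
Cl₂ equivalent: 11.14 mg/L × 541,255 L = 6030 g.
Product at 9.5% available Cl: 6030 / 0.095 = 63,480 g.
Volume: 63,480 g ÷ 1.12 g/mL = 56,670 mL.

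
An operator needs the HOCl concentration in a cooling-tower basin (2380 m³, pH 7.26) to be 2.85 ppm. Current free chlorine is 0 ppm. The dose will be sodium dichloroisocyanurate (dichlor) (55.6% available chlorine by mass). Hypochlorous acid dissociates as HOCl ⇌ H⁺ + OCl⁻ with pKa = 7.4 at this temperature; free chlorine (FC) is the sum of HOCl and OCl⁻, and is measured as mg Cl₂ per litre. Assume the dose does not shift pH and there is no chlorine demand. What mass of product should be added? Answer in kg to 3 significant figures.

Volume: 2380 m³ = 2,380,000 L.
[OCl⁻]/[HOCl] = 10^(pH − pKa) = 10^(7.26 − 7.4) = 0.7244; fraction as HOCl = 1/(1 + 0.7244) = 0.5799.
Free chlorine required for 2.85 ppm HOCl: 2.85 / 0.5799 = 4.915 ppm.
FC to add: 4.915 − 0 = 4.915 mg/L as Cl₂.
Cl₂ equivalent: 4.915 mg/L × 2,380,000 L = 11,700 g.
Product at 55.6% available Cl: 11,700 / 0.556 = 21,040 g.

21.0 kg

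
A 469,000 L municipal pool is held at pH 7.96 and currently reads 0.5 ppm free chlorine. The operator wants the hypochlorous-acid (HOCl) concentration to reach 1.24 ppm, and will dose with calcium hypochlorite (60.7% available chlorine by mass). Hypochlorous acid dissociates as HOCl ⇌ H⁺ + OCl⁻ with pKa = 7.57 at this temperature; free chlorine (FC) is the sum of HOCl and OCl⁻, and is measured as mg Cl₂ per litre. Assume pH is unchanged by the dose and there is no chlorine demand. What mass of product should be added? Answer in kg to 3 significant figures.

[OCl⁻]/[HOCl] = 10^(pH − pKa) = 10^(7.96 − 7.57) = 2.455; fraction as HOCl = 1/(1 + 2.455) = 0.2895.
Free chlorine required for 1.24 ppm HOCl: 1.24 / 0.2895 = 4.284 ppm.
FC to add: 4.284 − 0.5 = 3.784 mg/L as Cl₂.
Cl₂ equivalent: 3.784 mg/L × 469,000 L = 1775 g.
Product at 60.7% available Cl: 1775 / 0.607 = 2924 g.

2.92 kg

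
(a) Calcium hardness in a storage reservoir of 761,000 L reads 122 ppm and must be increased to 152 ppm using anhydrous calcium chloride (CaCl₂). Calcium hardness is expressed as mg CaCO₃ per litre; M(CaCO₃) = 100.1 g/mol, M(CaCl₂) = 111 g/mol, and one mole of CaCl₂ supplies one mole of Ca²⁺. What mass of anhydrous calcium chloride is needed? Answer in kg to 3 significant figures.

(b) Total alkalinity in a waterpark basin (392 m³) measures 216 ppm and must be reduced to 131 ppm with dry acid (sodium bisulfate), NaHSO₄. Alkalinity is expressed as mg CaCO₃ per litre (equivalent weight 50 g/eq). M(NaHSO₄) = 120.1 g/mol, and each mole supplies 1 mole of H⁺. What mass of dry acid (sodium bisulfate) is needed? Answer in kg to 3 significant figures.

(a) 25.3 kg; (b) 80.0 kg

(a) Hardness to add: (152 − 122) = 30 mg/L as CaCO₃ × 761,000 L = 22,830 g as CaCO₃.
(a) Moles of Ca²⁺ (1 mol Ca²⁺ ≡ 1 mol CaCO₃): 22,830 / 100.1 g/mol = 228.1 mol.
(a) Mass of CaCl₂: 228.1 × 111 = 25,320 g.

(b) Volume: 392 m³ = 392,000 L.
(b) Alkalinity to neutralize: (216 − 131) = 85 mg/L as CaCO₃ × 392,000 L = 33,320 g as CaCO₃.
(b) Equivalents of H⁺ required: 33,320 ÷ 50 g/eq = 666.4 eq = 666.4 mol NaHSO₄.
(b) Mass of NaHSO₄: 666.4 × 120.1 = 80,030 g.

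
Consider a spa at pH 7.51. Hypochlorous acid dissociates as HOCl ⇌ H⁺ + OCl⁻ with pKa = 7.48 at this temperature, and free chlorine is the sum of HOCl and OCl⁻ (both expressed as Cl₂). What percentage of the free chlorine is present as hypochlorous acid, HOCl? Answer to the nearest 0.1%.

48.3%

[OCl⁻]/[HOCl] = 10^(pH − pKa) = 10^(7.51 − 7.48) = 10^0.03 = 1.072.
Fraction as HOCl = 1 / (1 + 1.072) = 0.4827.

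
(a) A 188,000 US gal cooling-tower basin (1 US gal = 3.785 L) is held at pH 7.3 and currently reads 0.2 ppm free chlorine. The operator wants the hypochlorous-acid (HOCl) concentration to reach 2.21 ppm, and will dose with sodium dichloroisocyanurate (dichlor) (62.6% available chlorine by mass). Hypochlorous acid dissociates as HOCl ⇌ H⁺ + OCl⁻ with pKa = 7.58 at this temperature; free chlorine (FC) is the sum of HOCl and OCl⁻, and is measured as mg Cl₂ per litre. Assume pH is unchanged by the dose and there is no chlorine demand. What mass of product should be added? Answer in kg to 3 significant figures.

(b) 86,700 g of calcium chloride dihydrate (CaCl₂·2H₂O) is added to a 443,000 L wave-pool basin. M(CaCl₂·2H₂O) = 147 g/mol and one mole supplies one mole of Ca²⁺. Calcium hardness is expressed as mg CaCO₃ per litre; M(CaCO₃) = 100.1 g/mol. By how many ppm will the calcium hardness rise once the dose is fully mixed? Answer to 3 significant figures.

(a) 3.60 kg; (b) 133 ppm

(a) Volume: 188,000 US gal × 3.785 L/gal = 711,580 L.
(a) [OCl⁻]/[HOCl] = 10^(pH − pKa) = 10^(7.3 − 7.58) = 0.5248; fraction as HOCl = 1/(1 + 0.5248) = 0.6558.
(a) Free chlorine required for 2.21 ppm HOCl: 2.21 / 0.6558 = 3.37 ppm.
(a) FC to add: 3.37 − 0.2 = 3.17 mg/L as Cl₂.
(a) Cl₂ equivalent: 3.17 mg/L × 711,580 L = 2256 g.
(a) Product at 62.6% available Cl: 2256 / 0.626 = 3603 g.

(b) Moles of Ca²⁺: 86,700 g ÷ 147 g/mol = 589.8 mol.
(b) As CaCO₃: 589.8 mol × 100.1 g/mol = 59,040 g.
(b) Rise: 59,040 g / 443,000 L × 1000 = 133.3 mg/L.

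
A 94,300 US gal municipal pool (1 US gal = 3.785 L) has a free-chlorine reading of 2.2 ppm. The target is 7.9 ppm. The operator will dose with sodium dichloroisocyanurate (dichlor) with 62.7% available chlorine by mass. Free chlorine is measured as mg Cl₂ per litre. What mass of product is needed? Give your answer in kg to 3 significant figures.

Volume: 94,300 US gal × 3.785 L/gal = 356,926 L.
Chlorine deficit: 7.9 − 2.2 = 5.7 ppm = 5.7 mg/L as Cl₂.
Cl₂ equivalent needed: 5.7 mg/L × 356,926 L = 2,034,000 mg = 2034 g.
Product at 62.7% available chlorine: 2034 / 0.627 = 3245 g.

3.24 kg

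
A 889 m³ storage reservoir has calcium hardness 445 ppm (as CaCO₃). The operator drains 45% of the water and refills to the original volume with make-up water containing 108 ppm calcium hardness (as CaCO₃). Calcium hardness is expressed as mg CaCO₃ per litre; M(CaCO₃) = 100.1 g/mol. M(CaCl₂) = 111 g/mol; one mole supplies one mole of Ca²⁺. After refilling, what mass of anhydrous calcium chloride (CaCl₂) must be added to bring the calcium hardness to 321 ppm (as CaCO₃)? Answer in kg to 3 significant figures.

Volume: 889 m³ = 889,000 L.
After draining 45% and refilling: 445 × 0.55 + 108 × 0.45 = 293.35 ppm.
Deficit to target: 321 − 293.35 = 27.65 mg/L.
As CaCO₃: 27.65 mg/L × 889,000 L = 24,580 g; ÷ 100.1 = 245.6 mol Ca²⁺.
Mass: 245.6 × 111 = 27,260 g.

27.3 kg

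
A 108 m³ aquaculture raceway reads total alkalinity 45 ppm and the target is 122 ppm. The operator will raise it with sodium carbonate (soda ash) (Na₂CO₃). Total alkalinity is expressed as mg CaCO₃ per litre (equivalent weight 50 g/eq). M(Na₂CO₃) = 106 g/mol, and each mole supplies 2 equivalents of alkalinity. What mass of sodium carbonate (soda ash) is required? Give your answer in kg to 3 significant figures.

Volume: 108 m³ = 108,000 L.
Alkalinity to add: (122 − 45) = 77 mg/L as CaCO₃ × 108,000 L = 8316 g as CaCO₃.
Equivalents: 8316 g ÷ 50 g/eq = 166.3 eq.
Each mole of Na₂CO₃ supplies 2 eq, so 166.3 / 2 = 83.16 mol.
Mass: 83.16 mol × 106 g/mol = 8815 g.

8.81 kg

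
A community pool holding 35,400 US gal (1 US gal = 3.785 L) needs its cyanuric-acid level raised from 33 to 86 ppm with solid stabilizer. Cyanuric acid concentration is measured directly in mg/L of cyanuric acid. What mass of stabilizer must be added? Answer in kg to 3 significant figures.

7.10 kg

Volume: 35,400 US gal × 3.785 L/gal = 133,989 L.
CYA to add: (86 − 33) = 53 mg/L × 133,989 L = 7101 g cyanuric acid.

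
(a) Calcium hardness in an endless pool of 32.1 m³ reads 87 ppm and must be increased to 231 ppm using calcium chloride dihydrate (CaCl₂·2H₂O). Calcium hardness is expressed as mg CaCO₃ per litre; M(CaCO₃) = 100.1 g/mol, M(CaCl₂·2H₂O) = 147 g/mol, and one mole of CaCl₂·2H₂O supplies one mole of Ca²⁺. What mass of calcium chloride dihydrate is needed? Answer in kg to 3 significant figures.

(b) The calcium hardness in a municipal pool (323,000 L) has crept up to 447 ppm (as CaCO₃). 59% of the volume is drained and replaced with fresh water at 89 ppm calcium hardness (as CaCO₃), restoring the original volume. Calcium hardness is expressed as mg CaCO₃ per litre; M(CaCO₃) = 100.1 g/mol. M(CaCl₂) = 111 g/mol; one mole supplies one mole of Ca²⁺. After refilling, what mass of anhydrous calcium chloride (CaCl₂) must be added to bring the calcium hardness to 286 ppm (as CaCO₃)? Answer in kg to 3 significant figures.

(a) Volume: 32.1 m³ = 32,100 L.
(a) Hardness to add: (231 − 87) = 144 mg/L as CaCO₃ × 32,100 L = 4622 g as CaCO₃.
(a) Moles of Ca²⁺ (1 mol Ca²⁺ ≡ 1 mol CaCO₃): 4622 / 100.1 g/mol = 46.18 mol.
(a) Mass of CaCl₂·2H₂O: 46.18 × 147 = 6788 g.

(b) After draining 59% and refilling: 447 × 0.41 + 89 × 0.59 = 235.78 ppm.
(b) Deficit to target: 286 − 235.78 = 50.22 mg/L.
(b) As CaCO₃: 50.22 mg/L × 323,000 L = 16,220 g; ÷ 100.1 = 162 mol Ca²⁺.
(b) Mass: 162 × 111 = 17,990 g.

(a) 6.79 kg; (b) 18.0 kg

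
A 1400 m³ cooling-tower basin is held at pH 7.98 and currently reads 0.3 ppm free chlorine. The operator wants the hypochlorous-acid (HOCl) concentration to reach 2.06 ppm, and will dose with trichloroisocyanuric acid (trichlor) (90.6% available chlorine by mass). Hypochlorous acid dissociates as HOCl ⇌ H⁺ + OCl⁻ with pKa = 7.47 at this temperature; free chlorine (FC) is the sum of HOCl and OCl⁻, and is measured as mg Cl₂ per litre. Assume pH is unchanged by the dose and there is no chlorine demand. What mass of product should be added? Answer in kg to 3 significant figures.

13.0 kg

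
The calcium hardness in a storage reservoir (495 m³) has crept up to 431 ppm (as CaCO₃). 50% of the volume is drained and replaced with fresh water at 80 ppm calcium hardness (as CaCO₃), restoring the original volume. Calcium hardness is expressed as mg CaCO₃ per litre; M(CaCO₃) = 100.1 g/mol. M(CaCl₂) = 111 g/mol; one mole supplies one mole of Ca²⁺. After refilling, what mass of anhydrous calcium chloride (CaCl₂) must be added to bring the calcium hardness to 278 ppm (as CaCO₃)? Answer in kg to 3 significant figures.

12.4 kg

Volume: 495 m³ = 495,000 L.
After draining 50% and refilling: 431 × 0.50 + 80 × 0.50 = 255.5 ppm.
Deficit to target: 278 − 255.5 = 22.5 mg/L.
As CaCO₃: 22.5 mg/L × 495,000 L = 11,140 g; ÷ 100.1 = 111.3 mol Ca²⁺.
Mass: 111.3 × 111 = 12,350 g.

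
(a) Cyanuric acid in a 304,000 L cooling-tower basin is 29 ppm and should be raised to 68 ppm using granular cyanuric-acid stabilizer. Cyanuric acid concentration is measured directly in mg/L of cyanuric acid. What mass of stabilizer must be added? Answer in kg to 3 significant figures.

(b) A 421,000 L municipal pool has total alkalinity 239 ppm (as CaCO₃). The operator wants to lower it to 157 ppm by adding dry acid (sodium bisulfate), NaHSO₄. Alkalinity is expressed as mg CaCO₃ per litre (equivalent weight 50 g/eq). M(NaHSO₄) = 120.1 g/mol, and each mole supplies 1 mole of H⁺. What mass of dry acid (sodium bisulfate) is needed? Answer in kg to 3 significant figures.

(a) 11.9 kg; (b) 82.9 kg

(a) CYA to add: (68 − 29) = 39 mg/L × 304,000 L = 11,860 g cyanuric acid.

(b) Alkalinity to neutralize: (239 − 157) = 82 mg/L as CaCO₃ × 421,000 L = 34,520 g as CaCO₃.
(b) Equivalents of H⁺ required: 34,520 ÷ 50 g/eq = 690.4 eq = 690.4 mol NaHSO₄.
(b) Mass of NaHSO₄: 690.4 × 120.1 = 82,920 g.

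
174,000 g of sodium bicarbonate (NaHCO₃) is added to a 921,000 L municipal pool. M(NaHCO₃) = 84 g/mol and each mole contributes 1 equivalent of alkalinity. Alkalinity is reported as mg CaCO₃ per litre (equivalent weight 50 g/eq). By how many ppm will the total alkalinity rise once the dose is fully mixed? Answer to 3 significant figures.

112 ppm

Moles of NaHCO₃: 174,000 g ÷ 84 g/mol = 2071 mol → 2071 eq of alkalinity.
As CaCO₃: 2071 eq × 50 g/eq = 103,600 g.
Rise: 103,600 g / 921,000 L × 1000 = 112.5 mg/L.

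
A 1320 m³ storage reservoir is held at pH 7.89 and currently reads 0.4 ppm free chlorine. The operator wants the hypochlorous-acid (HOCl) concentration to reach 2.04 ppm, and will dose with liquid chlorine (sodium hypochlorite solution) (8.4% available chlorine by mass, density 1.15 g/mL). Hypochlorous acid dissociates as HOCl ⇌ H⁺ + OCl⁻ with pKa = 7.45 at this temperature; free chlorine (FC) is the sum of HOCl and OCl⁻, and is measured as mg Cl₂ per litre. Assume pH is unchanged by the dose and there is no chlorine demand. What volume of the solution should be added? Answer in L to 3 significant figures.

Volume: 1320 m³ = 1,320,000 L.
[OCl⁻]/[HOCl] = 10^(pH − pKa) = 10^(7.89 − 7.45) = 2.754; fraction as HOCl = 1/(1 + 2.754) = 0.2664.
Free chlorine required for 2.04 ppm HOCl: 2.04 / 0.2664 = 7.659 ppm.
FC to add: 7.659 − 0.4 = 7.259 mg/L as Cl₂.
Cl₂ equivalent: 7.259 mg/L × 1,320,000 L = 9581 g.
Product at 8.4% available Cl: 9581 / 0.084 = 114,100 g.
Volume: 114,100 g ÷ 1.15 g/mL = 99,190 mL.

99.2 L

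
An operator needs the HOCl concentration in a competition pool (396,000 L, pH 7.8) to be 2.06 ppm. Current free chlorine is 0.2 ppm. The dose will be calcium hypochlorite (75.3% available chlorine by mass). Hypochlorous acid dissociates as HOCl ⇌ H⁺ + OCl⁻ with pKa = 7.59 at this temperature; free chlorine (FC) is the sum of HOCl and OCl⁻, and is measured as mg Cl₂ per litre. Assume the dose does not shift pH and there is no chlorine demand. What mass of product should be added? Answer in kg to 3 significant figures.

2.74 kg

[OCl⁻]/[HOCl] = 10^(pH − pKa) = 10^(7.8 − 7.59) = 1.622; fraction as HOCl = 1/(1 + 1.622) = 0.3814.
Free chlorine required for 2.06 ppm HOCl: 2.06 / 0.3814 = 5.401 ppm.
FC to add: 5.401 − 0.2 = 5.201 mg/L as Cl₂.
Cl₂ equivalent: 5.201 mg/L × 396,000 L = 2060 g.
Product at 75.3% available Cl: 2060 / 0.753 = 2735 g.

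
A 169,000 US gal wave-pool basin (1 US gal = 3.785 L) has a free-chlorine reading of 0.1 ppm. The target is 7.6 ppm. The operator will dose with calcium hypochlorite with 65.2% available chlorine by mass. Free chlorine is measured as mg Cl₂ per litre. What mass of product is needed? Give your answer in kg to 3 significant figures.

7.36 kg

Volume: 169,000 US gal × 3.785 L/gal = 639,665 L.
Chlorine deficit: 7.6 − 0.1 = 7.5 ppm = 7.5 mg/L as Cl₂.
Cl₂ equivalent needed: 7.5 mg/L × 639,665 L = 4,797,000 mg = 4797 g.
Product at 65.2% available chlorine: 4797 / 0.652 = 7358 g.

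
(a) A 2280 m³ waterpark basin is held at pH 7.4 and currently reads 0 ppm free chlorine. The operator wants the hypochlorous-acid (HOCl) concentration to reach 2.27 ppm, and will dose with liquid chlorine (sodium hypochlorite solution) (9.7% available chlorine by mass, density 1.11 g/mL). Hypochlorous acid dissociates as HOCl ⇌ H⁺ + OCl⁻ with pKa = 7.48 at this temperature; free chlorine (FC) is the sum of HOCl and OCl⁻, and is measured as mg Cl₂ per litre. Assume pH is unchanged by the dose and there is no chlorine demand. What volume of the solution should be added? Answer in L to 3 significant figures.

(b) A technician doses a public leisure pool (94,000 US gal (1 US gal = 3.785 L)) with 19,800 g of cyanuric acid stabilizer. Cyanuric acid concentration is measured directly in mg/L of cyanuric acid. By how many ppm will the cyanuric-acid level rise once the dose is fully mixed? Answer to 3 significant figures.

(a) 88.1 L; (b) 55.7 ppm

(a) Volume: 2280 m³ = 2,280,000 L.
(a) [OCl⁻]/[HOCl] = 10^(pH − pKa) = 10^(7.4 − 7.48) = 0.8318; fraction as HOCl = 1/(1 + 0.8318) = 0.5459.
(a) Free chlorine required for 2.27 ppm HOCl: 2.27 / 0.5459 = 4.158 ppm.
(a) FC to add: 4.158 − 0 = 4.158 mg/L as Cl₂.
(a) Cl₂ equivalent: 4.158 mg/L × 2,280,000 L = 9480 g.
(a) Product at 9.7% available Cl: 9480 / 0.097 = 97,740 g.
(a) Volume: 97,740 g ÷ 1.11 g/mL = 88,050 mL.

(b) Volume: 94,000 US gal × 3.785 L/gal = 355,790 L.
(b) Rise: 19,800 g / 355,790 L × 1000 = 55.65 mg/L.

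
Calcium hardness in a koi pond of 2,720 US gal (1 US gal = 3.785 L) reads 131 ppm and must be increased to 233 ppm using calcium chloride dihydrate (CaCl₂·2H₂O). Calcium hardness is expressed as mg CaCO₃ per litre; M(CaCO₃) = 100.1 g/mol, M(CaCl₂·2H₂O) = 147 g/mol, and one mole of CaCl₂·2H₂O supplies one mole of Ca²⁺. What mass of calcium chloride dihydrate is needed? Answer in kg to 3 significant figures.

1.54 kg

Volume: 2,720 US gal × 3.785 L/gal = 10,295 L.
Hardness to add: (233 − 131) = 102 mg/L as CaCO₃ × 10,295 L = 1050 g as CaCO₃.
Moles of Ca²⁺ (1 mol Ca²⁺ ≡ 1 mol CaCO₃): 1050 / 100.1 g/mol = 10.49 mol.
Mass of CaCl₂·2H₂O: 10.49 × 147 = 1542 g.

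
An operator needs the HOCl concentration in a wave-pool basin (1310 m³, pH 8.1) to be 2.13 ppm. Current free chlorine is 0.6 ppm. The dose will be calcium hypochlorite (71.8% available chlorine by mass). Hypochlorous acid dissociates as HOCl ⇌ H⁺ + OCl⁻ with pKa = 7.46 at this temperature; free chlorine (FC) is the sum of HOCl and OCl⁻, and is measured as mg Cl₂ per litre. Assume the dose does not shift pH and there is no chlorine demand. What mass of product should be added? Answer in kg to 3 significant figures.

19.8 kg

Volume: 1310 m³ = 1,310,000 L.
[OCl⁻]/[HOCl] = 10^(pH − pKa) = 10^(8.1 − 7.46) = 4.365; fraction as HOCl = 1/(1 + 4.365) = 0.1864.
Free chlorine required for 2.13 ppm HOCl: 2.13 / 0.1864 = 11.43 ppm.
FC to add: 11.43 − 0.6 = 10.83 mg/L as Cl₂.
Cl₂ equivalent: 10.83 mg/L × 1,310,000 L = 14,180 g.
Product at 71.8% available Cl: 14,180 / 0.718 = 19,760 g.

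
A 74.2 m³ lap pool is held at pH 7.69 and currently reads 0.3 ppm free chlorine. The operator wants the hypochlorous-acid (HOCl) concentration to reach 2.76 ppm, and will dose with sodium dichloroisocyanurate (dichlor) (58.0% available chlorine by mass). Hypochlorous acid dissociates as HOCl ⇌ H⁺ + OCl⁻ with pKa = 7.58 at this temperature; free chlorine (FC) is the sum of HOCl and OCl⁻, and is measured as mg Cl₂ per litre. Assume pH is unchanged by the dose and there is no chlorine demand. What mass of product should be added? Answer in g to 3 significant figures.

Volume: 74.2 m³ = 74,200 L.
[OCl⁻]/[HOCl] = 10^(pH − pKa) = 10^(7.69 − 7.58) = 1.288; fraction as HOCl = 1/(1 + 1.288) = 0.437.
Free chlorine required for 2.76 ppm HOCl: 2.76 / 0.437 = 6.316 ppm.
FC to add: 6.316 − 0.3 = 6.016 mg/L as Cl₂.
Cl₂ equivalent: 6.016 mg/L × 74,200 L = 446.4 g.
Product at 58.0% available Cl: 446.4 / 0.58 = 769.6 g.

770 g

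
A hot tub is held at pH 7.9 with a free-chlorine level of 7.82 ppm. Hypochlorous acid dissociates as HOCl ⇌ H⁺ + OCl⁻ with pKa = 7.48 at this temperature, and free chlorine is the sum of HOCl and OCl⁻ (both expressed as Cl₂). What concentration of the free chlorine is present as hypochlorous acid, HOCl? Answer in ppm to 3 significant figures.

2.15 ppm

[OCl⁻]/[HOCl] = 10^(pH − pKa) = 10^(7.9 − 7.48) = 10^0.42 = 2.63.
Fraction as HOCl = 1 / (1 + 2.63) = 0.2755.
HOCl = 0.2755 × 7.82 ppm = 2.154 ppm.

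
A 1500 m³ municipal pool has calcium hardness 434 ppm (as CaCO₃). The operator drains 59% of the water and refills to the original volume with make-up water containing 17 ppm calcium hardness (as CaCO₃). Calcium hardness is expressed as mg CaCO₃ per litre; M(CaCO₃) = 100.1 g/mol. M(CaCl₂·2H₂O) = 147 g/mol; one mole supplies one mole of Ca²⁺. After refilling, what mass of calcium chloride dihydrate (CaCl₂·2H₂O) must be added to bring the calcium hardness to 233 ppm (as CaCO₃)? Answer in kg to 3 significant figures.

Volume: 1500 m³ = 1,500,000 L.
After draining 59% and refilling: 434 × 0.41 + 17 × 0.59 = 187.97 ppm.
Deficit to target: 233 − 187.97 = 45.03 mg/L.
As CaCO₃: 45.03 mg/L × 1,500,000 L = 67,540 g; ÷ 100.1 = 674.8 mol Ca²⁺.
Mass: 674.8 × 147 = 99,190 g.

99.2 kg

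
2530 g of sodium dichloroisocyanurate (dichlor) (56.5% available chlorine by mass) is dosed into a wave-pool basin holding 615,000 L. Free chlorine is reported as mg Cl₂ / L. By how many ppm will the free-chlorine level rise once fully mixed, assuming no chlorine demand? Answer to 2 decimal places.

2.32 ppm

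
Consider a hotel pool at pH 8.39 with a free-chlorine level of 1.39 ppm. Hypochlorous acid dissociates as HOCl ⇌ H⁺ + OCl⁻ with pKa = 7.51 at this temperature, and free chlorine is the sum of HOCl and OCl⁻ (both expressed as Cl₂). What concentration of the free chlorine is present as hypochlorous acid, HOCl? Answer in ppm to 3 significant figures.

[OCl⁻]/[HOCl] = 10^(pH − pKa) = 10^(8.39 − 7.51) = 10^0.88 = 7.586.
Fraction as HOCl = 1 / (1 + 7.586) = 0.1165.
HOCl = 0.1165 × 1.39 ppm = 0.1619 ppm.

0.162 ppm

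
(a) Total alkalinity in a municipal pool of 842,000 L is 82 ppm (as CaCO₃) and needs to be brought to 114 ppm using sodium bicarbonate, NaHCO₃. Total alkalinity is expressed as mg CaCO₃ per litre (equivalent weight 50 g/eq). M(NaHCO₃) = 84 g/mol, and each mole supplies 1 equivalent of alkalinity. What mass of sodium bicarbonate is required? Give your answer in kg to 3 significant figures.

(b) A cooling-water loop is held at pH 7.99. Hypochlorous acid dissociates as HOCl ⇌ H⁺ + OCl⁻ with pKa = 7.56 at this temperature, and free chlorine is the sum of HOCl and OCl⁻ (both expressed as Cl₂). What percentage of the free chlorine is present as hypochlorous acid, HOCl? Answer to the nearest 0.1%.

(a) 45.3 kg; (b) 27.1%

(a) Alkalinity to add: (114 − 82) = 32 mg/L as CaCO₃ × 842,000 L = 26,940 g as CaCO₃.
(a) Equivalents: 26,940 g ÷ 50 g/eq = 538.9 eq.
(a) NaHCO₃ supplies 1 eq per mole → 538.9 mol.
(a) Mass: 538.9 mol × 84 g/mol = 45,270 g.

(b) [OCl⁻]/[HOCl] = 10^(pH − pKa) = 10^(7.99 − 7.56) = 10^0.43 = 2.692.
(b) Fraction as HOCl = 1 / (1 + 2.692) = 0.2709.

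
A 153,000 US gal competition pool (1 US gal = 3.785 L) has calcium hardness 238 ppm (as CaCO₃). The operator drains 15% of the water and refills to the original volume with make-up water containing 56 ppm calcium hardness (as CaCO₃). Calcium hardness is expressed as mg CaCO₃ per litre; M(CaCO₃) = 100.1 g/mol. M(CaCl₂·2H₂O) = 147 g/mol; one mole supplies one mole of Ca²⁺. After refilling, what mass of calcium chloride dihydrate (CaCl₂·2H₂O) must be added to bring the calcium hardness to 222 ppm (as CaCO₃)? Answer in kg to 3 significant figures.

Volume: 153,000 US gal × 3.785 L/gal = 579,105 L.
After draining 15% and refilling: 238 × 0.85 + 56 × 0.15 = 210.7 ppm.
Deficit to target: 222 − 210.7 = 11.3 mg/L.
As CaCO₃: 11.3 mg/L × 579,105 L = 6544 g; ÷ 100.1 = 65.37 mol Ca²⁺.
Mass: 65.37 × 147 = 9610 g.

9.61 kg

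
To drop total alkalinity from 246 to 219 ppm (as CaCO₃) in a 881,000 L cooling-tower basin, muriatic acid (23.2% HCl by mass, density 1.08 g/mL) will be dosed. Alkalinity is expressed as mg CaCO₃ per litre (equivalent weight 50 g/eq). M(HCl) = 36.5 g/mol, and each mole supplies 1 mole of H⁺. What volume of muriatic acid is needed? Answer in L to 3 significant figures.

Alkalinity to neutralize: (246 − 219) = 27 mg/L as CaCO₃ × 881,000 L = 23,790 g as CaCO₃.
Equivalents of H⁺ required: 23,790 ÷ 50 g/eq = 475.7 eq = 475.7 mol HCl.
Mass of HCl: 475.7 × 36.5 = 17,360 g.
Mass of 23.2% solution: 17,360 / 0.232 = 74,850 g.
Volume: 74,850 g ÷ 1.08 g/mL = 69,300 mL.

69.3 L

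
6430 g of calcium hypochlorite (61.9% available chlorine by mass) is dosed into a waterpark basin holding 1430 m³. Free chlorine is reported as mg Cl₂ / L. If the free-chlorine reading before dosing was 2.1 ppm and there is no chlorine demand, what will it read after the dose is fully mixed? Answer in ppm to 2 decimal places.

4.88 ppm

Volume: 1430 m³ = 1,430,000 L.
Available chlorine delivered: 6430 g × 0.619 = 3980 g as Cl₂.
Concentration rise: 3980 g / 1,430,000 L = 2.783 mg/L = 2.78 ppm.
Final FC: 2.1 + 2.78 = 4.88 ppm.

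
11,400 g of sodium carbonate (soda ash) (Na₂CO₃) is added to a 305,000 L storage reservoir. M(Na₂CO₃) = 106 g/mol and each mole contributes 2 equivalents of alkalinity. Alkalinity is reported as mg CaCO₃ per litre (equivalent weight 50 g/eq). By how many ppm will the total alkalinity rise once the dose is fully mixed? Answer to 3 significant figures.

35.3 ppm

Moles of Na₂CO₃: 11,400 g ÷ 106 g/mol = 107.5 mol → 215.1 eq of alkalinity.
As CaCO₃: 215.1 eq × 50 g/eq = 10,750 g.
Rise: 10,750 g / 305,000 L × 1000 = 35.26 mg/L.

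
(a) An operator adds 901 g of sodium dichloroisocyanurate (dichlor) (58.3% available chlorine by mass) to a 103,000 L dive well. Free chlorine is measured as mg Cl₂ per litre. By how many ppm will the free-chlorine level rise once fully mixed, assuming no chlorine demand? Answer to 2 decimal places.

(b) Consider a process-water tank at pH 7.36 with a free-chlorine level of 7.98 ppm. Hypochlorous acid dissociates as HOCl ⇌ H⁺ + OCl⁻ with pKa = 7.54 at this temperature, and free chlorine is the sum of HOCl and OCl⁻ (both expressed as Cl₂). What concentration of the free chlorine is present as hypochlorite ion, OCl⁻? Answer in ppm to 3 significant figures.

(a) Available chlorine delivered: 901 g × 0.583 = 525.3 g as Cl₂.
(a) Concentration rise: 525.3 g / 103,000 L = 5.1 mg/L = 5.10 ppm.

(b) [OCl⁻]/[HOCl] = 10^(pH − pKa) = 10^(7.36 − 7.54) = 10^-0.18 = 0.6607.
(b) Fraction as HOCl = 1 / (1 + 0.6607) = 0.6022.
(b) OCl⁻ = (1 − 0.6022) × 7.98 ppm = 3.175 ppm.

(a) 5.10 ppm; (b) 3.17 ppm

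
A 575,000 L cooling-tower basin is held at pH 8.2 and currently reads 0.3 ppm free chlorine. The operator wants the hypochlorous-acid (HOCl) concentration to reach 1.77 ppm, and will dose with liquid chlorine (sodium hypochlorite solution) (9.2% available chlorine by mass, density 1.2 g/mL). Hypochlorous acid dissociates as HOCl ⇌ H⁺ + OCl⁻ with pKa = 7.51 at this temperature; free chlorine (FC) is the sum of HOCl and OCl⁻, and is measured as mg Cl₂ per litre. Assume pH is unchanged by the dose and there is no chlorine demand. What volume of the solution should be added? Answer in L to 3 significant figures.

52.8 L

[OCl⁻]/[HOCl] = 10^(pH − pKa) = 10^(8.2 − 7.51) = 4.898; fraction as HOCl = 1/(1 + 4.898) = 0.1696.
Free chlorine required for 1.77 ppm HOCl: 1.77 / 0.1696 = 10.44 ppm.
FC to add: 10.44 − 0.3 = 10.14 mg/L as Cl₂.
Cl₂ equivalent: 10.14 mg/L × 575,000 L = 5830 g.
Product at 9.2% available Cl: 5830 / 0.092 = 63,370 g.
Volume: 63,370 g ÷ 1.2 g/mL = 52,810 mL.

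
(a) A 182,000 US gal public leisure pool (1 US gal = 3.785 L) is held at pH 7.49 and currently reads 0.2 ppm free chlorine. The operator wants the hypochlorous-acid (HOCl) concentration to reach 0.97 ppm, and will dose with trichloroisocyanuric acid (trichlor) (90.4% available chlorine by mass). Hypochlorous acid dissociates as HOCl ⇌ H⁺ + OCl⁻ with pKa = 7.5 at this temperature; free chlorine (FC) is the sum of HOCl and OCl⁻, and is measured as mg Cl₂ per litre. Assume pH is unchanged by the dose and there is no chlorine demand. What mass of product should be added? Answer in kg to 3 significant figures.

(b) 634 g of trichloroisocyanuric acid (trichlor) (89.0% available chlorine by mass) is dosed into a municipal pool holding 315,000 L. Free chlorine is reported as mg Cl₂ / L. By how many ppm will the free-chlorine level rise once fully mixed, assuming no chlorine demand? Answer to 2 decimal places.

(a) Volume: 182,000 US gal × 3.785 L/gal = 688,870 L.
(a) [OCl⁻]/[HOCl] = 10^(pH − pKa) = 10^(7.49 − 7.5) = 0.9772; fraction as HOCl = 1/(1 + 0.9772) = 0.5058.
(a) Free chlorine required for 0.97 ppm HOCl: 0.97 / 0.5058 = 1.918 ppm.
(a) FC to add: 1.918 − 0.2 = 1.718 mg/L as Cl₂.
(a) Cl₂ equivalent: 1.718 mg/L × 688,870 L = 1183 g.
(a) Product at 90.4% available Cl: 1183 / 0.904 = 1309 g.

(b) Available chlorine delivered: 634 g × 0.89 = 564.3 g as Cl₂.
(b) Concentration rise: 564.3 g / 315,000 L = 1.791 mg/L = 1.79 ppm.

(a) 1.31 kg; (b) 1.79 ppm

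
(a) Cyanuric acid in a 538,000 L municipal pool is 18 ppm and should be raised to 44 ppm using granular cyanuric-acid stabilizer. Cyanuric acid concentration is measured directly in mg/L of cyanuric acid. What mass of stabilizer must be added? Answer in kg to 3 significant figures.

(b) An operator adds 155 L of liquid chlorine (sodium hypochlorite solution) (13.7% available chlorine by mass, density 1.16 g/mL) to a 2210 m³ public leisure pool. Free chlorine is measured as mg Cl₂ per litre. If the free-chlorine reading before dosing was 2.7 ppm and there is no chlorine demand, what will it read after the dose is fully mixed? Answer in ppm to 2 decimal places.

(a) 14.0 kg; (b) 13.85 ppm

(a) CYA to add: (44 − 18) = 26 mg/L × 538,000 L = 13,990 g cyanuric acid.

(b) Volume: 2210 m³ = 2,210,000 L.
(b) Mass of solution: 155 L × 1000 mL/L × 1.16 g/mL = 179,800 g.
(b) Available chlorine delivered: 179,800 g × 0.137 = 24,630 g as Cl₂.
(b) Concentration rise: 24,630 g / 2,210,000 L = 11.15 mg/L = 11.15 ppm.
(b) Final FC: 2.7 + 11.15 = 13.85 ppm.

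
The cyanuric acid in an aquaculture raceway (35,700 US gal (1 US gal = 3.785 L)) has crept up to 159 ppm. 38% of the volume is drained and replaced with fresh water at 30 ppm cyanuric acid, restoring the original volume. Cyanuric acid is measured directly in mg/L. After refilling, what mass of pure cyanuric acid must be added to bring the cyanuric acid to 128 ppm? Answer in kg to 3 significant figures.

Volume: 35,700 US gal × 3.785 L/gal = 135,124 L.
After draining 38% and refilling: 159 × 0.62 + 30 × 0.38 = 109.98 ppm.
Deficit to target: 128 − 109.98 = 18.02 mg/L.
Mass: 18.02 mg/L × 135,124 L = 2435 g cyanuric acid.

2.43 kg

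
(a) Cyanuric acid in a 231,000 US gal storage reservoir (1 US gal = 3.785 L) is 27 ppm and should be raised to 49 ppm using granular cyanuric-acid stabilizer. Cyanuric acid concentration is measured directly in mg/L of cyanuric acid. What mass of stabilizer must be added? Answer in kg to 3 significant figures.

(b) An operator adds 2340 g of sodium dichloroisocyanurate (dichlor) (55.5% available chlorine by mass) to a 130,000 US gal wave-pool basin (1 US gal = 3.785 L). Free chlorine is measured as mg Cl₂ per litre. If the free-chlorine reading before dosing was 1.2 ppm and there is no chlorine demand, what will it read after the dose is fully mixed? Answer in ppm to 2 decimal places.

(a) 19.2 kg; (b) 3.84 ppm

(a) Volume: 231,000 US gal × 3.785 L/gal = 874,335 L.
(a) CYA to add: (49 − 27) = 22 mg/L × 874,335 L = 19,240 g cyanuric acid.

(b) Volume: 130,000 US gal × 3.785 L/gal = 492,050 L.
(b) Available chlorine delivered: 2340 g × 0.555 = 1299 g as Cl₂.
(b) Concentration rise: 1299 g / 492,050 L = 2.639 mg/L = 2.64 ppm.
(b) Final FC: 1.2 + 2.64 = 3.84 ppm.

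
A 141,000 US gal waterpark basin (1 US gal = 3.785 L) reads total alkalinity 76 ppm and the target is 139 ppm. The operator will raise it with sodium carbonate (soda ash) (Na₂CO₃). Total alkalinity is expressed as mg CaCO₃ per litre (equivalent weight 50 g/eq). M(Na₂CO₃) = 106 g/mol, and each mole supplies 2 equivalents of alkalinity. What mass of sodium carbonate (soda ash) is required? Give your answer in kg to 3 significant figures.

35.6 kg

Volume: 141,000 US gal × 3.785 L/gal = 533,685 L.
Alkalinity to add: (139 − 76) = 63 mg/L as CaCO₃ × 533,685 L = 33,620 g as CaCO₃.
Equivalents: 33,620 g ÷ 50 g/eq = 672.4 eq.
Each mole of Na₂CO₃ supplies 2 eq, so 672.4 / 2 = 336.2 mol.
Mass: 336.2 mol × 106 g/mol = 35,640 g.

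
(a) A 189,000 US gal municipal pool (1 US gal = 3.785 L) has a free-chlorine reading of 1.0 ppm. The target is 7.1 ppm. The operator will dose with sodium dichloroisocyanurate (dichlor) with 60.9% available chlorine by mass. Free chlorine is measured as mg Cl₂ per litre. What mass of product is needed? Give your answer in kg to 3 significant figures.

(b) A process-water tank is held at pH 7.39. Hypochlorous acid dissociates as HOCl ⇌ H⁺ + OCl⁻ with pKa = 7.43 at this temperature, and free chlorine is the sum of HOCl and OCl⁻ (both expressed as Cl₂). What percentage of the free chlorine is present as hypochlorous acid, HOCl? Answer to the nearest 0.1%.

(a) 7.17 kg; (b) 52.3%

(a) Volume: 189,000 US gal × 3.785 L/gal = 715,365 L.
(a) Chlorine deficit: 7.1 − 1.0 = 6.1 ppm = 6.1 mg/L as Cl₂.
(a) Cl₂ equivalent needed: 6.1 mg/L × 715,365 L = 4,364,000 mg = 4364 g.
(a) Product at 60.9% available chlorine: 4364 / 0.609 = 7165 g.

(b) [OCl⁻]/[HOCl] = 10^(pH − pKa) = 10^(7.39 − 7.43) = 10^-0.04 = 0.912.
(b) Fraction as HOCl = 1 / (1 + 0.912) = 0.523.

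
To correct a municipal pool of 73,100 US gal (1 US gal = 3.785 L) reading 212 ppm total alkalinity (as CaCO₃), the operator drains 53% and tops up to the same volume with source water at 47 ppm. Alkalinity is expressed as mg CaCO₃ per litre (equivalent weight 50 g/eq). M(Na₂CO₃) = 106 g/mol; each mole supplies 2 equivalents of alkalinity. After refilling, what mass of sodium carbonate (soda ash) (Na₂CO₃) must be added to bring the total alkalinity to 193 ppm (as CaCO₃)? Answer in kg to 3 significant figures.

20.1 kg

Volume: 73,100 US gal × 3.785 L/gal = 276,684 L.
After draining 53% and refilling: 212 × 0.47 + 47 × 0.53 = 124.55 ppm.
Deficit to target: 193 − 124.55 = 68.45 mg/L.
As CaCO₃: 68.45 mg/L × 276,684 L = 18,940 g; ÷ 50 g/eq ÷ 2 = 189.4 mol Na₂CO₃.
Mass: 189.4 × 106 = 20,080 g.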